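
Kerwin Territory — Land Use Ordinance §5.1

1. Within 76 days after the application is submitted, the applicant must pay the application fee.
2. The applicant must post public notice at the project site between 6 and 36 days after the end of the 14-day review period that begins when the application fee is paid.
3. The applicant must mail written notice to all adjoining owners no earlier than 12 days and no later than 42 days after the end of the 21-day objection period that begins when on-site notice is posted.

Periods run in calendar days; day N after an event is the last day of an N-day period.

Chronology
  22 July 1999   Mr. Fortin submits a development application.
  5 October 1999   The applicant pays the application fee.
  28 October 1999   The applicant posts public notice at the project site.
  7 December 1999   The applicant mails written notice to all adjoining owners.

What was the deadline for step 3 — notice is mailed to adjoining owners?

30 December 1999

On-site notice is posted on 28 October 1999; the 21-day objection period therefore ends 18 November 1999, and step 3 runs from that date. The window is 12–42 days after 18 November 1999; it closes on 30 December 1999.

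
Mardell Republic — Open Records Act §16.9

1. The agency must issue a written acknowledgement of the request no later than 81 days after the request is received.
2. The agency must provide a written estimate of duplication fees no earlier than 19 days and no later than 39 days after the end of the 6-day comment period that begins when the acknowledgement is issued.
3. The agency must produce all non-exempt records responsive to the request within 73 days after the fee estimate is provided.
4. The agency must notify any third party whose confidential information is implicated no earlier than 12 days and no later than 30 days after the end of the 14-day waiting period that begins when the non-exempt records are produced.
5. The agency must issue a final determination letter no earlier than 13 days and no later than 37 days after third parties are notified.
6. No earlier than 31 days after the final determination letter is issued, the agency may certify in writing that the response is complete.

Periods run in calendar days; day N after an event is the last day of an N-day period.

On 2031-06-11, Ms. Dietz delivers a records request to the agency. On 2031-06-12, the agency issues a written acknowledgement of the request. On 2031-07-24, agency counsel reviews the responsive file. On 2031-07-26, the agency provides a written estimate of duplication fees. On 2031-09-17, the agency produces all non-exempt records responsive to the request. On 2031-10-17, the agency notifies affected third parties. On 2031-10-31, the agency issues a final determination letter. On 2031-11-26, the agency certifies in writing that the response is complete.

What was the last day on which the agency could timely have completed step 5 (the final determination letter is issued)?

Step 5 runs from 2031-10-17, when third parties are notified. The window is 13–37 days after 2031-10-17; it closes on 2031-11-23.

2031-11-23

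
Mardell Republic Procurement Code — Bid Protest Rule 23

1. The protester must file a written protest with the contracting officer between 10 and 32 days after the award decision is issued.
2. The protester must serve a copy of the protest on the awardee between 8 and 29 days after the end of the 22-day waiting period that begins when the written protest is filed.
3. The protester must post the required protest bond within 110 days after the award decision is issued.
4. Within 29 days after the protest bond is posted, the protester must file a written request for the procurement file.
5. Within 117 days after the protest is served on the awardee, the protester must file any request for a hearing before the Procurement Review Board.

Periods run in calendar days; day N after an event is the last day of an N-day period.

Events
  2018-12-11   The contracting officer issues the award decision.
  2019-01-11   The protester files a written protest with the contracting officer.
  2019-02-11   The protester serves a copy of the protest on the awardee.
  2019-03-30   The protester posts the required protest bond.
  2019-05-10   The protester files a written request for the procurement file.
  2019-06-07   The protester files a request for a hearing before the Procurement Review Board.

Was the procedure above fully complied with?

No

Step 1: the window is 10–32 days after 2018-12-11 (when the award decision is issued), so 2018-12-21 through 2019-01-12; done 2019-01-11, which is between those dates.
Step 2: the window is 8–29 days after 2019-02-02 (end of the 22-day waiting period, which began when the written protest is filed on 2019-01-11), so 2019-02-10 through 2019-03-03; done 2019-02-11, which is between those dates.
Step 3: 110 days after 2018-12-11 (when the award decision is issued) is 2019-03-31; 2019-03-30 is within that limit.
Step 4: 29 days after 2019-03-30 (when the protest bond is posted) is 2019-04-28; not done until 2019-05-10, 12 days after the deadline.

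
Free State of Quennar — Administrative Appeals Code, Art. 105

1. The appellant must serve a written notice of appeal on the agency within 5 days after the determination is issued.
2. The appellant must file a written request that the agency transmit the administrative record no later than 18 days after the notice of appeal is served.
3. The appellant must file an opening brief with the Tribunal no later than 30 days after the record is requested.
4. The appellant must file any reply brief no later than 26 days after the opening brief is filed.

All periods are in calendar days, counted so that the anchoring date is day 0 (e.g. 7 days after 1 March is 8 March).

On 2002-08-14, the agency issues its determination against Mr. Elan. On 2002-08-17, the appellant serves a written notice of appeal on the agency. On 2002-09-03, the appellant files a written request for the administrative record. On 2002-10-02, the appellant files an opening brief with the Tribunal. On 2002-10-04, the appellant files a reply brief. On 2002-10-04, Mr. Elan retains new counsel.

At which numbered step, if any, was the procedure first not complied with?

Step 1: 5 days after 2002-08-14 (when the determination is issued) is 2002-08-19; 2002-08-17 is within that limit.
Step 2: 18 days after 2002-08-17 (when the notice of appeal is served) is 2002-09-04; 2002-09-03 is within that limit.
Step 3: 30 days after 2002-09-03 (when the record is requested) is 2002-10-03; done 2002-10-02 — timely.
Step 4: 26 days after 2002-10-02 (when the opening brief is filed) is 2002-10-28; done 2002-10-04 — timely.

None — every step was satisfied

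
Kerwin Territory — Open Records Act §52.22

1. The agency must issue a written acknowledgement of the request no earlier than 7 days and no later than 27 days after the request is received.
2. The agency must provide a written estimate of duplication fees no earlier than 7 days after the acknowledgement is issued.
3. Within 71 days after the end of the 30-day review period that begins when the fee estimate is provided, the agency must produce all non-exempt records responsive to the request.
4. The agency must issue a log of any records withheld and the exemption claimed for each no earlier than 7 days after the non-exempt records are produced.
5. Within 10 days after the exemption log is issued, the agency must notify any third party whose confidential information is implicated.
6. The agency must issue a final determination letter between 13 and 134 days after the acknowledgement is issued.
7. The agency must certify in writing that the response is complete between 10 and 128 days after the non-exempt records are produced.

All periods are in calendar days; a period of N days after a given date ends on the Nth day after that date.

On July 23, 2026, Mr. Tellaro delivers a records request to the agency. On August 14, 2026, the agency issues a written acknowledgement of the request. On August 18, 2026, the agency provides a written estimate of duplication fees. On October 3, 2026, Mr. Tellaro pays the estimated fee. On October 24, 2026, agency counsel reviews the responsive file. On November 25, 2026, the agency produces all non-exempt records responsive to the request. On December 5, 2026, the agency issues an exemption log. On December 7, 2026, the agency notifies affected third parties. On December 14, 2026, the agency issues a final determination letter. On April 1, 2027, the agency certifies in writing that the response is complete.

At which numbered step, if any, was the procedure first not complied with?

(1) the permitted window runs from July 23, 2026 + 7 = July 30, 2026 to July 23, 2026 + 27 = August 19, 2026; done August 14, 2026 — within the window.
(2) permitted from August 14, 2026 + 7 days = August 21, 2026 onward; acted on August 18, 2026, 3 days prematurely.

Step 2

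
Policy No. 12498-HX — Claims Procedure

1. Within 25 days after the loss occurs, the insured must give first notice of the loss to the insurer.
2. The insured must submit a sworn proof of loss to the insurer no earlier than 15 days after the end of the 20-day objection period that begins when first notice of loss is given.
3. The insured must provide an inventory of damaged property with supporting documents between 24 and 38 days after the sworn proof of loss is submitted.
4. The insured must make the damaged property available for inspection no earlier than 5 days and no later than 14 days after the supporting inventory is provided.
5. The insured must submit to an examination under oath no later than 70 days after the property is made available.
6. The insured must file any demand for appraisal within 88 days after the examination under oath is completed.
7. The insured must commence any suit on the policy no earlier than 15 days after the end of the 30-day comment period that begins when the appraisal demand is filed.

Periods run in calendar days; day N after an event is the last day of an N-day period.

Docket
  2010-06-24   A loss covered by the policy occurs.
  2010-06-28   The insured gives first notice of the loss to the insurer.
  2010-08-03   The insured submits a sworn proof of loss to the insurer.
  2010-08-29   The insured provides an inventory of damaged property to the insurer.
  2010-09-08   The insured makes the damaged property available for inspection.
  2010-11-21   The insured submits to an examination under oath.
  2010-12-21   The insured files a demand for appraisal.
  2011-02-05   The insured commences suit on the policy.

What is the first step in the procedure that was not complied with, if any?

Step 5

Step 1: 25 days after 2010-06-24 (when the loss occurs) is 2010-07-19; 2010-06-28 is within that limit.
Step 2: the earliest permitted date is 15 days after 2010-07-18 (end of the 20-day objection period, which began when first notice of loss is given on 2010-06-28), i.e. 2010-08-02; done 2010-08-03, after the minimum wait.
Step 3: the window is 24–38 days after 2010-08-03 (when the sworn proof of loss is submitted), so 2010-08-27 through 2010-09-10; done 2010-08-29, which is between those dates.
Step 4: the window is 5–14 days after 2010-08-29 (when the supporting inventory is provided), so 2010-09-03 through 2010-09-12; done 2010-09-08 — within the window.
Step 5: 70 days after 2010-09-08 (when the property is made available) is 2010-11-17; done 2010-11-21 — 4 days late.
Later steps need not be reached.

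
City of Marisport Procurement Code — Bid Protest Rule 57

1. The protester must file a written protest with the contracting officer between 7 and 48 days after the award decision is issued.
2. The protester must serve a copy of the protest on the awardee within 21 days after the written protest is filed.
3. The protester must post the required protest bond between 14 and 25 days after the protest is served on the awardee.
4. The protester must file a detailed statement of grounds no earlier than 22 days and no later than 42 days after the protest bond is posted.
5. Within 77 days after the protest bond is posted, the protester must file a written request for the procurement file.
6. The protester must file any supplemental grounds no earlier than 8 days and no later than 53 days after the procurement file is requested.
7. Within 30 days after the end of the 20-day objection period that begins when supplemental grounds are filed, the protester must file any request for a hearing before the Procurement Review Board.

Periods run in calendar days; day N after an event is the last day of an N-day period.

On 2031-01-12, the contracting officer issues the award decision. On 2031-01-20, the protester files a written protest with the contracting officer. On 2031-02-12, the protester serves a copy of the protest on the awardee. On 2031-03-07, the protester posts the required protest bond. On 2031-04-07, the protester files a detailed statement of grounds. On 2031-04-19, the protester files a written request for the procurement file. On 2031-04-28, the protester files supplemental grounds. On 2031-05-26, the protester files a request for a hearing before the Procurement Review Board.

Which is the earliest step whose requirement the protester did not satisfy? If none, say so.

Step 2

Step 1 — 7 and 48 days from 2031-01-12 (when the award decision is issued) are 2031-01-19 and 2031-03-01 respectively; done 2031-01-20, which is between those dates.
Step 2 — counting 21 days from 2031-01-20 (when the written protest is filed) gives a deadline of 2031-02-10; 2031-02-12 misses that deadline by 2 days.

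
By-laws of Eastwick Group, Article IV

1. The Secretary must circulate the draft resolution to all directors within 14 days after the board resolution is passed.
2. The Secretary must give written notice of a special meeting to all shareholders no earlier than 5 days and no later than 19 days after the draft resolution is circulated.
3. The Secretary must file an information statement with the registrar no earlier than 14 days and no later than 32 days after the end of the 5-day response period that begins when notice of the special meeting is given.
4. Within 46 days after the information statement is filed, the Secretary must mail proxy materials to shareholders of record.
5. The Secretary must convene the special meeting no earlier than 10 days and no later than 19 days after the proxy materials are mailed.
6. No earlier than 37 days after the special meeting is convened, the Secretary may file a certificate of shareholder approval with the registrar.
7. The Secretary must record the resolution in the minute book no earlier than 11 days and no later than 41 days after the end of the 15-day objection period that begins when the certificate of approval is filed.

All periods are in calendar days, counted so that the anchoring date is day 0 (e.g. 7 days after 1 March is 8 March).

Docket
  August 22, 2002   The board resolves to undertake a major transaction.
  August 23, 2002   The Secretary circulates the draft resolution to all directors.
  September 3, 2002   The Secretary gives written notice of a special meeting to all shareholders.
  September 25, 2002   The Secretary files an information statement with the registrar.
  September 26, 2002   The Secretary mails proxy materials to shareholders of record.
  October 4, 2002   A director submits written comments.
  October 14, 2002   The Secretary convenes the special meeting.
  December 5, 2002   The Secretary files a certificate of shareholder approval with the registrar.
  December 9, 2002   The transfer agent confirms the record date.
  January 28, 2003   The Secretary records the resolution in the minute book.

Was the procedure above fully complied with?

Step 1: 14 days after August 22, 2002 (when the board resolution is passed) is September 5, 2002; done August 23, 2002 — timely.
Step 2: the window is 5–19 days after August 23, 2002 (when the draft resolution is circulated), so August 28, 2002 through September 11, 2002; done September 3, 2002, which is between those dates.
Step 3: the window is 14–32 days after September 8, 2002 (end of the 5-day response period, which began when notice of the special meeting is given on September 3, 2002), so September 22, 2002 through October 10, 2002; done September 25, 2002 — within the window.
Step 4: 46 days after September 25, 2002 (when the information statement is filed) is November 10, 2002; completed September 26, 2002, before the deadline.
Step 5: the window is 10–19 days after September 26, 2002 (when the proxy materials are mailed), so October 6, 2002 through October 15, 2002; done October 14, 2002 — within the window.
Step 6: the earliest permitted date is 37 days after October 14, 2002 (when the special meeting is convened), i.e. November 20, 2002; done December 5, 2002 — permitted.
Step 7: the window is 11–41 days after December 20, 2002 (end of the 15-day objection period, which began when the certificate of approval is filed on December 5, 2002), so December 31, 2002 through January 30, 2003; done January 28, 2003 — within the window.

Yes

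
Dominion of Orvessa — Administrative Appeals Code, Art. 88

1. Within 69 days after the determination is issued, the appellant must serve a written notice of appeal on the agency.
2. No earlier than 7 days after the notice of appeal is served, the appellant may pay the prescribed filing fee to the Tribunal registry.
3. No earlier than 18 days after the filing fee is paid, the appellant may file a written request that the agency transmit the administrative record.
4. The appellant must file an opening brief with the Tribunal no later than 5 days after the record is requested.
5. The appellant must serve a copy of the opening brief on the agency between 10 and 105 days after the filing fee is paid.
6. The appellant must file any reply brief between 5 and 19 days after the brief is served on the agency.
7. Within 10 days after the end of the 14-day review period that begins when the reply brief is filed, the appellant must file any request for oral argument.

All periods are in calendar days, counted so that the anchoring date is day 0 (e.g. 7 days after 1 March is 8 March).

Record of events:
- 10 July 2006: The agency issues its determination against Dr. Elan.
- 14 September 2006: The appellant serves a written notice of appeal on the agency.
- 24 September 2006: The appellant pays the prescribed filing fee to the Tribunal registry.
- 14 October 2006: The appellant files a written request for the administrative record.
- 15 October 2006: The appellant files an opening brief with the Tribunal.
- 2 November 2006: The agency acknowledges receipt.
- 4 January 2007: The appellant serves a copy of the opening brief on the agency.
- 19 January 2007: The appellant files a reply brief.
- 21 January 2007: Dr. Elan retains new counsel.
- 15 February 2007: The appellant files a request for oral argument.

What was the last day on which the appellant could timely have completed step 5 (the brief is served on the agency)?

Step 5 runs from 24 September 2006, when the filing fee is paid. The window is 10–105 days after 24 September 2006; it closes on 7 January 2007.

7 January 2007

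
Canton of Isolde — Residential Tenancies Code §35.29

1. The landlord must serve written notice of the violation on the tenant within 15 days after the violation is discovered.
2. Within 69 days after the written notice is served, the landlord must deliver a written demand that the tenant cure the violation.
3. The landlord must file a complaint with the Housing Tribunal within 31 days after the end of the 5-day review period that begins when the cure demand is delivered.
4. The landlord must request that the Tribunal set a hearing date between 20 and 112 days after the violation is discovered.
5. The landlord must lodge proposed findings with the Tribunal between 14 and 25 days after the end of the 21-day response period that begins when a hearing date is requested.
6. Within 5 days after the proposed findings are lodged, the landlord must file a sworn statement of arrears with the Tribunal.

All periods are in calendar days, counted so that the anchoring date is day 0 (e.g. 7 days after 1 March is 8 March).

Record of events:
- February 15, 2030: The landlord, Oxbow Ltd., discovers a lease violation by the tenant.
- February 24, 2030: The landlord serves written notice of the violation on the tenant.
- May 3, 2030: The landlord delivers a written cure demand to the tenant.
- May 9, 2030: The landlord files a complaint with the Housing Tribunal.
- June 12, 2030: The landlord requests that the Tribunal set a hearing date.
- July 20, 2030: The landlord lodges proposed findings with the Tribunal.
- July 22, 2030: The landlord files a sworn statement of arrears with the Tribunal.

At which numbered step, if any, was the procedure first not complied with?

Step 4

(1) due by February 15, 2030 + 15 days = March 2, 2030; completed February 24, 2030, before the deadline.
(2) due by February 24, 2030 + 69 days = May 4, 2030; done May 3, 2030 — timely.
(3) due by May 8, 2030 + 31 days = June 8, 2030; May 9, 2030 is within that limit.
(4) the permitted window runs from February 15, 2030 + 20 = March 7, 2030 to February 15, 2030 + 112 = June 7, 2030; done June 12, 2030 — 5 days after the window closed.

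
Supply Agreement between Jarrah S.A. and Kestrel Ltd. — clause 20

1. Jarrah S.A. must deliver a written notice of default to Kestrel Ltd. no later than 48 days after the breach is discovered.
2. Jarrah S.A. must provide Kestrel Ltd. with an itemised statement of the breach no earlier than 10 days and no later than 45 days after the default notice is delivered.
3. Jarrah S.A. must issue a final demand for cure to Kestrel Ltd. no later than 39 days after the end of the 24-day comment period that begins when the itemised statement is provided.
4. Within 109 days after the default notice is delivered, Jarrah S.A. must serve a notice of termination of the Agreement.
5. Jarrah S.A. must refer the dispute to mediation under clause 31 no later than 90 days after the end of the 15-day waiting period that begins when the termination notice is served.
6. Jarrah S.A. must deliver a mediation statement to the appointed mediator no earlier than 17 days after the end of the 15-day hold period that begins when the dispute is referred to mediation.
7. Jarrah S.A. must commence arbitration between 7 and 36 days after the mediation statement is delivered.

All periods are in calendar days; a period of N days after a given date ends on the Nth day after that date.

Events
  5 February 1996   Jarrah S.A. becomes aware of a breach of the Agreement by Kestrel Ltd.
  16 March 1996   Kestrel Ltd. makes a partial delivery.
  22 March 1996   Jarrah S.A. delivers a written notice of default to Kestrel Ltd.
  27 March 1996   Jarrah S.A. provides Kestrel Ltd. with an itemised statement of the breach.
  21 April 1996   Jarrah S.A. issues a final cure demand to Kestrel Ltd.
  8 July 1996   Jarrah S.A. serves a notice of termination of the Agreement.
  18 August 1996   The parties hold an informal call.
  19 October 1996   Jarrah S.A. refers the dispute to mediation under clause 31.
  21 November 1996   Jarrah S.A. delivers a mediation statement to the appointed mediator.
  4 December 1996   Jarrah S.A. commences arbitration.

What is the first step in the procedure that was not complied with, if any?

Step 2

Step 1 — counting 48 days from 5 February 1996 (when the breach is discovered) gives a deadline of 24 March 1996; done 22 March 1996 — timely.
Step 2 — 10 and 45 days from 22 March 1996 (when the default notice is delivered) are 1 April 1996 and 6 May 1996 respectively; done 27 March 1996 — 5 days before the window opened.
No need to go further; step 2 was not satisfied.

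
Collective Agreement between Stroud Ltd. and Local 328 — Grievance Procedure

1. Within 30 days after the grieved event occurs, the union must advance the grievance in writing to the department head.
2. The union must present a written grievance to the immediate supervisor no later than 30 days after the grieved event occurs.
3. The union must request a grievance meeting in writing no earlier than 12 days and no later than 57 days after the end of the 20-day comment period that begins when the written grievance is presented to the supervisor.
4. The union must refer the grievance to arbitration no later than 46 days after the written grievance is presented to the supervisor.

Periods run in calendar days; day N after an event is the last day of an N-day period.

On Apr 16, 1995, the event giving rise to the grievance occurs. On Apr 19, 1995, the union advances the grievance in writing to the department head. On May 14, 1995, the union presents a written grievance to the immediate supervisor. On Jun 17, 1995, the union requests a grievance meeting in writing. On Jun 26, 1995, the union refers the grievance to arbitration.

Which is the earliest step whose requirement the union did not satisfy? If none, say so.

None — every step was satisfied

Step 1 — counting 30 days from Apr 16, 1995 (when the grieved event occurs) gives a deadline of May 16, 1995; Apr 19, 1995 is within that limit.
Step 2 — counting 30 days from Apr 16, 1995 (when the grieved event occurs) gives a deadline of May 16, 1995; May 14, 1995 is within that limit.
Step 3 — 12 and 57 days from Jun 3, 1995 (end of the 20-day comment period, which began when the written grievance is presented to the supervisor on May 14, 1995) are Jun 15, 1995 and Jul 30, 1995 respectively; Jun 17, 1995 falls inside that range.
Step 4 — counting 46 days from May 14, 1995 (when the written grievance is presented to the supervisor) gives a deadline of Jun 29, 1995; Jun 26, 1995 is within that limit.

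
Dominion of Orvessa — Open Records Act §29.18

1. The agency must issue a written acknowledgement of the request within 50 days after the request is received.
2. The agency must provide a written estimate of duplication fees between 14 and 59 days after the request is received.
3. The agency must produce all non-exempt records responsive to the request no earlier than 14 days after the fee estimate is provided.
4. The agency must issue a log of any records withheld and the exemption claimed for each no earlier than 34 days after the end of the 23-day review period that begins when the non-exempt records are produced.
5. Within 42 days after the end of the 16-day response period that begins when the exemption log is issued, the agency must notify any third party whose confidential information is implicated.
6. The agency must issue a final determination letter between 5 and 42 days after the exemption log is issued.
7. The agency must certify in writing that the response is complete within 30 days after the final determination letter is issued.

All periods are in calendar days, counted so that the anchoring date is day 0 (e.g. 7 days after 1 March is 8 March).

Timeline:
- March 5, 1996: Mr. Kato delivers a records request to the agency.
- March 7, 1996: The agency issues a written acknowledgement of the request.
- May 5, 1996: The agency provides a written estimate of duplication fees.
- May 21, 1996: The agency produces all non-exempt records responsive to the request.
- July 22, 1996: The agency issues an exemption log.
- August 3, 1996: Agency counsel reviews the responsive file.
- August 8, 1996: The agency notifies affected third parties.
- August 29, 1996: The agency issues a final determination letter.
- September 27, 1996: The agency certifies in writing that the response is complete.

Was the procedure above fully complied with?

No

Step 1: 50 days after March 5, 1996 (when the request is received) is April 24, 1996; completed March 7, 1996, before the deadline.
Step 2: the window is 14–59 days after March 5, 1996 (when the request is received), so March 19, 1996 through May 3, 1996; done May 5, 1996 — 2 days after the window closed.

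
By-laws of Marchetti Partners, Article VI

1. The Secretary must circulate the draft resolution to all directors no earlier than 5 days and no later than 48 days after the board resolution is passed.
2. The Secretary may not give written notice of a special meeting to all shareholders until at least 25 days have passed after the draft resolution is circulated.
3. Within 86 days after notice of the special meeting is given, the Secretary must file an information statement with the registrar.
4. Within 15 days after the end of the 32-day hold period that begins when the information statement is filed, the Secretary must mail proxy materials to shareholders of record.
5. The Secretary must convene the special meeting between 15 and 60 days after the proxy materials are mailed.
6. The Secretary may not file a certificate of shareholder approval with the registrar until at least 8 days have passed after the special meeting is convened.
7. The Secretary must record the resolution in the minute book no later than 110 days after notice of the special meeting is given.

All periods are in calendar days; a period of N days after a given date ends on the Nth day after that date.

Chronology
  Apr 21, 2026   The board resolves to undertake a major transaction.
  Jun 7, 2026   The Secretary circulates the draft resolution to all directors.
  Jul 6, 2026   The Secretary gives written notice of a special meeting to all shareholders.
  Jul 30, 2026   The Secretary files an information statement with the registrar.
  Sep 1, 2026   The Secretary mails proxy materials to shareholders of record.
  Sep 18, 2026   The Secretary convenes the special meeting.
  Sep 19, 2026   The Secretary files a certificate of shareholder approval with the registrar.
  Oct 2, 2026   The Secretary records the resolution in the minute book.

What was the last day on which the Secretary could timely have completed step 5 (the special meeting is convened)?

Oct 31, 2026

Step 5 runs from Sep 1, 2026, when the proxy materials are mailed. The window is 15–60 days after Sep 1, 2026; it closes on Oct 31, 2026.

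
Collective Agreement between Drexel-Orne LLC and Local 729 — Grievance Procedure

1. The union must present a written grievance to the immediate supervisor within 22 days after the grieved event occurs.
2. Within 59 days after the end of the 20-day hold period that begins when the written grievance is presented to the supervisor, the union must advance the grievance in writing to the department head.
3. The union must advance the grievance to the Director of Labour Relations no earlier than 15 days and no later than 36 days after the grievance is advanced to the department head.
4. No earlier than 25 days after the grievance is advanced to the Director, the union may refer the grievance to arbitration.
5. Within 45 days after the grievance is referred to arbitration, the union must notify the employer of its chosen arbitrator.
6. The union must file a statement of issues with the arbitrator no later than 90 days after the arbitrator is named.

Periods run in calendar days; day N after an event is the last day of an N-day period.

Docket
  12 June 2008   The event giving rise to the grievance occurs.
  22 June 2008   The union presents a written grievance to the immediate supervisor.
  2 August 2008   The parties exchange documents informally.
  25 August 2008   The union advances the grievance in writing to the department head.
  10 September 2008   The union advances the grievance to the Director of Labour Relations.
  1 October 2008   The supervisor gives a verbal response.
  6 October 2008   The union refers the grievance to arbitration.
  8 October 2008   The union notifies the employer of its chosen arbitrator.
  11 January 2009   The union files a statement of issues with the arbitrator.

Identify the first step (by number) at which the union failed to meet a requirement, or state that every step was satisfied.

(1) due by 12 June 2008 + 22 days = 4 July 2008; done 22 June 2008 — timely.
(2) due by 12 July 2008 + 59 days = 9 September 2008; done 25 August 2008 — timely.
(3) the permitted window runs from 25 August 2008 + 15 = 9 September 2008 to 25 August 2008 + 36 = 30 September 2008; done 10 September 2008 — within the window.
(4) permitted from 10 September 2008 + 25 days = 5 October 2008 onward; 6 October 2008 is on or after that date.
(5) due by 6 October 2008 + 45 days = 20 November 2008; done 8 October 2008 — timely.
(6) due by 8 October 2008 + 90 days = 6 January 2009; done 11 January 2009 — 5 days late.

Step 6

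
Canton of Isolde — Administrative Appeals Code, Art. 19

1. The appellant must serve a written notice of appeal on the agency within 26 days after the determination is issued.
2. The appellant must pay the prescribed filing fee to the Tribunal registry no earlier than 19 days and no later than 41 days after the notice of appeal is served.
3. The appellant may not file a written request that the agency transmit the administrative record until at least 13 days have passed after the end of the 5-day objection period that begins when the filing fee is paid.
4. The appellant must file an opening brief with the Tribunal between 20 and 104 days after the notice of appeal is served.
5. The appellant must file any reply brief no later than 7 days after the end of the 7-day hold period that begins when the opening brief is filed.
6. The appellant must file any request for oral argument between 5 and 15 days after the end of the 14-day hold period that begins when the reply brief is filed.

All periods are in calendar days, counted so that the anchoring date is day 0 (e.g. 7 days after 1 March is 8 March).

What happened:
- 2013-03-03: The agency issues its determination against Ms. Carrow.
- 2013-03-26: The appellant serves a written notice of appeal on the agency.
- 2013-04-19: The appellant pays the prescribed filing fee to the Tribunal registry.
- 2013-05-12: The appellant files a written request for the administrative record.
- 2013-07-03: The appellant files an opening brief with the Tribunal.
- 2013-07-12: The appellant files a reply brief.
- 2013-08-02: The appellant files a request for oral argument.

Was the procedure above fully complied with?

(1) due by 2013-03-03 + 26 days = 2013-03-29; completed 2013-03-26, before the deadline.
(2) the permitted window runs from 2013-03-26 + 19 = 2013-04-14 to 2013-03-26 + 41 = 2013-05-06; 2013-04-19 falls inside that range.
(3) permitted from 2013-04-24 + 13 days = 2013-05-07 onward; done 2013-05-12 — permitted.
(4) the permitted window runs from 2013-03-26 + 20 = 2013-04-15 to 2013-03-26 + 104 = 2013-07-08; 2013-07-03 falls inside that range.
(5) due by 2013-07-10 + 7 days = 2013-07-17; 2013-07-12 is within that limit.
(6) the permitted window runs from 2013-07-26 + 5 = 2013-07-31 to 2013-07-26 + 15 = 2013-08-10; done 2013-08-02 — within the window.

Yes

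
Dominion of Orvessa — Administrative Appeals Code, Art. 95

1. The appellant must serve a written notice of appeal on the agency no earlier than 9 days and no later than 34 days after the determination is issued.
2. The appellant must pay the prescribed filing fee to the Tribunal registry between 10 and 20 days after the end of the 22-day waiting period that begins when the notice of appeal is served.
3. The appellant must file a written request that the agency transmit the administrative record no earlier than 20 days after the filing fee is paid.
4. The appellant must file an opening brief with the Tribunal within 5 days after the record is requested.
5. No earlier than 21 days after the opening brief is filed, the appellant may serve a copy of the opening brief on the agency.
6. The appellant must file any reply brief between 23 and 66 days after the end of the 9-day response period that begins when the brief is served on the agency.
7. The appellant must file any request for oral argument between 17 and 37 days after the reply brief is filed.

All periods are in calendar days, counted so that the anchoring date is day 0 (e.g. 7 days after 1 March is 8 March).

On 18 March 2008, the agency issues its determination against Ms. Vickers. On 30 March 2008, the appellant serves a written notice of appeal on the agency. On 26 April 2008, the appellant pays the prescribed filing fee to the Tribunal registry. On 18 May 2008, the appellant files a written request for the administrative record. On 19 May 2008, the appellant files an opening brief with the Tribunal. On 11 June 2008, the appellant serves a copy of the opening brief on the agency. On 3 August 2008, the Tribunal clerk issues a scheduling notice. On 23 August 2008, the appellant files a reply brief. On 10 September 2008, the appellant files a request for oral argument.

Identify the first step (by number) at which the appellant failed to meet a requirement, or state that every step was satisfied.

(1) the permitted window runs from 18 March 2008 + 9 = 27 March 2008 to 18 March 2008 + 34 = 21 April 2008; done 30 March 2008, which is between those dates.
(2) the permitted window runs from 21 April 2008 + 10 = 1 May 2008 to 21 April 2008 + 20 = 11 May 2008; done 26 April 2008 — 5 days before the window opened.

Step 2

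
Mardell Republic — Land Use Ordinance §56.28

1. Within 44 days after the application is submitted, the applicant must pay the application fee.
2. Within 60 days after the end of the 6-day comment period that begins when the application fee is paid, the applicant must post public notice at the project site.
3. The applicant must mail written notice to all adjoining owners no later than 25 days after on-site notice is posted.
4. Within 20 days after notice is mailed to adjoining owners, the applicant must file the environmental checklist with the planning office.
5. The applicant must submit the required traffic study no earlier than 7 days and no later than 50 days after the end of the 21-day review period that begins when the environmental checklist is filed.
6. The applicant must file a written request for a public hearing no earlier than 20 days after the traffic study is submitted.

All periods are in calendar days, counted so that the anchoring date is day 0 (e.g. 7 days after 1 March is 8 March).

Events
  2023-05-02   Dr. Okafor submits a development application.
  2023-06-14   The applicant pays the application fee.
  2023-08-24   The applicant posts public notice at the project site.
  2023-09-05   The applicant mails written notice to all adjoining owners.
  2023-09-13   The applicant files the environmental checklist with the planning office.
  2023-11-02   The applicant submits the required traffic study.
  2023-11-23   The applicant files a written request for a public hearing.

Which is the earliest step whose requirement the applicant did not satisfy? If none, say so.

Step 2

(1) due by 2023-05-02 + 44 days = 2023-06-15; completed 2023-06-14, before the deadline.
(2) due by 2023-06-20 + 60 days = 2023-08-19; 2023-08-24 misses that deadline by 5 days.
That is the first point of non-compliance.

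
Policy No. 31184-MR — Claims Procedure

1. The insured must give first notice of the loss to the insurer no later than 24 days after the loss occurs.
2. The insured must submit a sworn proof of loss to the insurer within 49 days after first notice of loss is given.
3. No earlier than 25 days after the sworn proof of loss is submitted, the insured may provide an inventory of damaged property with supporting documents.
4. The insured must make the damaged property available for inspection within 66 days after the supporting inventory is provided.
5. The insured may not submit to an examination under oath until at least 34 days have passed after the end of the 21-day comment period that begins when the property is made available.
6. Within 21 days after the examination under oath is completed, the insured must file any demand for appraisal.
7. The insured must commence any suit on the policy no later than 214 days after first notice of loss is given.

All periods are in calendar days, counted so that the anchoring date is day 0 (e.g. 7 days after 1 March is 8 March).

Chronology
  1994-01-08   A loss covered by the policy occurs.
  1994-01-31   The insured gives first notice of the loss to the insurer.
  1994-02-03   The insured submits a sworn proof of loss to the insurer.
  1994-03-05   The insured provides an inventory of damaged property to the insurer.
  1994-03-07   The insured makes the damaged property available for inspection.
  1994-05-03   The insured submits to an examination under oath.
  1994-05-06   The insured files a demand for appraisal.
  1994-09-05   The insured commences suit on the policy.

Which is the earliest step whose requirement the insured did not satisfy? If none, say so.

Step 1 — counting 24 days from 1994-01-08 (when the loss occurs) gives a deadline of 1994-02-01; 1994-01-31 is within that limit.
Step 2 — counting 49 days from 1994-01-31 (when first notice of loss is given) gives a deadline of 1994-03-21; done 1994-02-03 — timely.
Step 3 — must wait 25 days from 1994-02-03 (when the sworn proof of loss is submitted), so not before 1994-02-28; 1994-03-05 is on or after that date.
Step 4 — counting 66 days from 1994-03-05 (when the supporting inventory is provided) gives a deadline of 1994-05-10; done 1994-03-07 — timely.
Step 5 — must wait 34 days from 1994-03-28 (end of the 21-day comment period, which began when the property is made available on 1994-03-07), so not before 1994-05-01; done 1994-05-03 — permitted.
Step 6 — counting 21 days from 1994-05-03 (when the examination under oath is completed) gives a deadline of 1994-05-24; completed 1994-05-06, before the deadline.
Step 7 — counting 214 days from 1994-01-31 (when first notice of loss is given) gives a deadline of 1994-09-02; 1994-09-05 misses that deadline by 3 days.
The procedure was therefore not followed at step 7.

Step 7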